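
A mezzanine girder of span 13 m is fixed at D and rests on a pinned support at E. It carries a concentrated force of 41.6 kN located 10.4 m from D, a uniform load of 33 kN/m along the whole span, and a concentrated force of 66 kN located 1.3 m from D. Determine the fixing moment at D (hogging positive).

M_D = 822.4 kN·m

Release the roller at E. Primary structure: cantilever fixed at D.
Primary-structure tip deflection at E by superposition:
  point load 41.6 at a = 10.4: Pa²(3L − a)/(6EI) = 21447/EI
  UDL 33: wL⁴/(8EI) = 117814/EI
  point load 66 at a = 1.3: Pa²(3L − a)/(6EI) = 700.8/EI
  δ_0 = 139962/EI
Flexibility coefficient — unit upward force at E: δ_{EE} = L³/(3EI) = 732.3/EI.
The prop prevents deflection at E: R_E = δ_0/δ_{EE} = 139962/732.3 = 191.1 kN.
Moment equilibrium about D: M_D = Σ(load moments about D) − R_E·L = 3307 − 191.1×13 = 822.4 kN·m.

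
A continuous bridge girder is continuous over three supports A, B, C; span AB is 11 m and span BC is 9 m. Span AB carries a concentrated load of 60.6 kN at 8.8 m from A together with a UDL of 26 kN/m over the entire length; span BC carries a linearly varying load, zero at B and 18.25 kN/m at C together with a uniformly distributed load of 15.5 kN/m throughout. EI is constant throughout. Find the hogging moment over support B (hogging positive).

Take M_B as the redundant. Released structure: two simple spans AB and BC with a hinge at B.
Rotations at B on the released spans (each span's end-slope, ×1/EI):
  span AB: point load 60.6 at a = 8.8: Pab(L + a)/(6LEI) = 352/EI
  span AB: UDL 26: wL³/(24EI) = 1442/EI
  span BC: triangular load, peak 18.25: 7w₀L³/(360EI) = 258.7/EI
  span BC: UDL 15.5: wL³/(24EI) = 470.8/EI
  relative rotation θ_0 = (1794 + 729.5)/EI = 2523/EI
A unit hogging moment at B produces rotation L₁/(3EI) + L₂/(3EI) = 6.667/EI.
Slope continuity at B: θ_0 = M_B·6.667/EI, so M_B = 2523/6.667 = 378.5 kN·m (hogging).

M_B = 378.5 kN·m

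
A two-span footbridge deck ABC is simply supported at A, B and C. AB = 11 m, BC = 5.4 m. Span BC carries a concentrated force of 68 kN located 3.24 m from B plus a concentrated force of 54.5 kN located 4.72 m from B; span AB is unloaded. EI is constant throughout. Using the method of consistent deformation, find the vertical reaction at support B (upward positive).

Insert a hinge at B; M_B is the redundant, and each span becomes simply supported.
Rotations at B on the released spans (each span's end-slope, ×1/EI):
  span BC: point load 68 at a = 3.24: Pab(L + b)/(6LEI) = 111/EI
  span BC: point load 54.5 at a = 4.72: Pab(L + b)/(6LEI) = 32.83/EI
  relative rotation θ_0 = (0 + 143.9)/EI = 143.9/EI
A unit hogging moment at B produces rotation L₁/(3EI) + L₂/(3EI) = 5.467/EI.
Slope continuity at B: θ_0 = M_B·5.467/EI, so M_B = 143.9/5.467 = 26.32 kN·m (hogging).
Span AB, ΣM about A with M_B applied at B: R_B^{AB}·11 = 0 + 26.32, so R_B^{AB} = 2.392 kN and R_A = 0 − 2.392 = -2.392 kN.
Span BC, ΣM about C: R_B^{BC}·5.4 = 183.9 + 26.32, so R_B^{BC} = 38.94 kN and R_C = 122.5 − 38.94 = 83.56 kN.
R_B = 2.392 + 38.94 = 41.33 kN.

R_B = 41.33 kN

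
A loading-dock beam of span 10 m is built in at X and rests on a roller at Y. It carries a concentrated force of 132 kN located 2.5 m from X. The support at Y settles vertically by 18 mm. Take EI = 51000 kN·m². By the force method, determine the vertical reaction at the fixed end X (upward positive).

Choose R_Y as the redundant. The primary structure is the cantilever fixed at X.
Deflection at Y on the released cantilever, summing each load's contribution:
  point load 132 at a = 2.5: Pa²(3L − a)/(6EI) = 3781/EI
Flexibility coefficient — unit upward force at Y: δ_{YY} = L³/(3EI) = 333.3/EI.
With EI = 51000 kN·m²: δ_0 = 0.074142 m and δ_{YY} = 0.006536 m/kN.
Compatibility — the beam at Y must follow the support down by 0.018 m: δ_0 − R_Y·δ_{YY} = 0.018, so R_Y = (0.074142 − 0.018)/0.006536 = 8.59 kN.
Vertical equilibrium: R_X = ΣP − R_Y = 132 − 8.59 = 123.4 kN.

R_X = 123.4 kN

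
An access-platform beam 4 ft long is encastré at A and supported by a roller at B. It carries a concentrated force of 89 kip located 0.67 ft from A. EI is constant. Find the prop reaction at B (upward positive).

R_B = 3.536 kip

Release the roller at B. Primary structure: cantilever fixed at A.
Deflection at B on the released cantilever, summing each load's contribution:
  point load 89 at a = 0.67: Pa²(3L − a)/(6EI) = 75.44/EI
Tip deflection under a unit load at B: L³/(3EI) = 21.33/EI.
The prop prevents deflection at B: R_B = δ_0/δ_{BB} = 75.44/21.33 = 3.536 kip.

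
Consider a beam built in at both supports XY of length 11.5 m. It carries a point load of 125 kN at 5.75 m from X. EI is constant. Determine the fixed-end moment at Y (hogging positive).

Take the two fixed-end moments M_X, M_Y as redundants; the released structure is the simple span XY.
Simple-span end rotations at X and Y under the given loads:
  at X: point load 125 at a = 5.75: Pab(L + b)/(6LEI) = 1033/EI
  at Y: point load 125 at a = 5.75: Pab(L + a)/(6LEI) = 1033/EI
  θ_X0 = 1033/EI,  θ_Y0 = 1033/EI
Flexibility coefficients: a unit moment at one end gives L/(3EI) there and L/(6EI) at the far end, so f₁₁ = f₂₂ = 3.833/EI and f₁₂ = f₂₁ = 1.917/EI.
Compatibility — zero rotation at each built-in end:
  3.833 M_X + 1.917 M_Y = 1033
  1.917 M_X + 3.833 M_Y = 1033
Solving the pair gives M_X = 179.7 kN·m and M_Y = 179.7 kN·m (hogging).

M_Y = 179.7 kN·m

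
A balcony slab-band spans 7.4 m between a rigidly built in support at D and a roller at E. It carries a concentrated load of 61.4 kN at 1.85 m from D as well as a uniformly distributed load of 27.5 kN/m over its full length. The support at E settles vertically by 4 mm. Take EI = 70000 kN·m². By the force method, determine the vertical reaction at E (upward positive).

Take the reaction at E as the redundant and release it; the primary structure is a cantilever fixed at D.
Deflection at E on the released cantilever, summing each load's contribution:
  point load 61.4 at a = 1.85: Pa²(3L − a)/(6EI) = 712.7/EI
  UDL 27.5: wL⁴/(8EI) = 10308/EI
  δ_0 = 11021/EI
Flexibility coefficient — unit upward force at E: δ_{EE} = L³/(3EI) = 135.1/EI.
With EI = 70000 kN·m²: δ_0 = 0.15744 m and δ_{EE} = 0.00193 m/kN.
Compatibility — the beam at E must follow the support down by 0.004 m: δ_0 − R_E·δ_{EE} = 0.004, so R_E = (0.15744 − 0.004)/0.00193 = 79.52 kN.

R_E = 79.52 kN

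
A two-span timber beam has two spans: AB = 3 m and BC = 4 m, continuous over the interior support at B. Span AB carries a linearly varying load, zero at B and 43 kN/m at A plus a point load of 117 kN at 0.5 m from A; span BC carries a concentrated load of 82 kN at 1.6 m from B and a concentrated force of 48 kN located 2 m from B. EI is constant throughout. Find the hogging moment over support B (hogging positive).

M_B = 78.42 kN·m

Release continuity at B by inserting a hinge; the redundant is the internal moment M_B. The primary structure is two simply-supported spans AB and BC.
End slopes at the hinge B, treating each span as simply supported:
  span AB: triangular load, peak 43: 7w₀L³/(360EI) = 22.57/EI
  span AB: point load 117 at a = 0.5: Pab(L + a)/(6LEI) = 28.44/EI
  span BC: point load 82 at a = 1.6: Pab(L + b)/(6LEI) = 83.97/EI
  span BC: point load 48 at a = 2: Pab(L + b)/(6LEI) = 48/EI
  relative rotation θ_0 = (51.01 + 132)/EI = 183/EI
A unit hogging moment at B produces rotation L₁/(3EI) + L₂/(3EI) = 2.333/EI.
Slope continuity at B: θ_0 = M_B·2.333/EI, so M_B = 183/2.333 = 78.42 kN·m (hogging).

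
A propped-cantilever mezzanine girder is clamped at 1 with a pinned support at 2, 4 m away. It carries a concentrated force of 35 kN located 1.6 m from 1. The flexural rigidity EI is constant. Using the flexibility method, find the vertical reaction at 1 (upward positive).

Release the roller at 2. Primary structure: cantilever fixed at 1.
Free-end deflection of the primary structure under the applied loading (downward +):
  point load 35 at a = 1.6: Pa²(3L − a)/(6EI) = 155.3/EI
Flexibility coefficient — unit upward force at 2: δ_{22} = L³/(3EI) = 21.33/EI.
Compatibility at 2: δ_0 − R_2·δ_{22} = 0, so R_2 = 155.3/21.33 = 7.28 kN.
Vertical equilibrium: R_1 = ΣP − R_2 = 35 − 7.28 = 27.72 kN.

R_1 = 27.72 kN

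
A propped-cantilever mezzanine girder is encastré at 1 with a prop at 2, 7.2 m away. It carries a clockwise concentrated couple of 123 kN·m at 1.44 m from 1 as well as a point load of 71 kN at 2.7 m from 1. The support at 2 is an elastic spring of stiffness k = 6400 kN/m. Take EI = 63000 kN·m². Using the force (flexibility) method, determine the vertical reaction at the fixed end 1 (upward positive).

Release the roller at 2. Primary structure: cantilever fixed at 1.
Deflection at 2 on the released cantilever, summing each load's contribution:
  clockwise couple 123 at a = 1.44: M₀a(2L − a)/(2EI) = 1148/EI
  point load 71 at a = 2.7: Pa²(3L − a)/(6EI) = 1630/EI
  δ_0 = 2778/EI
Tip deflection under a unit load at 2: L³/(3EI) = 124.4/EI.
With EI = 63000 kN·m²: δ_0 = 0.044098 m and δ_{22} = 0.001975 m/kN.
Compatibility — the spring shortens by R_2/k under the reaction it provides: δ_0 − R_2·δ_{22} = R_2/k. With 1/k = 0.000156 m/kN, R_2 = δ_0 / (δ_{22} + 1/k) = 0.044098 / (0.001975 + 0.000156) = 20.69 kN.
Vertical equilibrium: R_1 = ΣP − R_2 = 71 − 20.69 = 50.31 kN.

R_1 = 50.31 kN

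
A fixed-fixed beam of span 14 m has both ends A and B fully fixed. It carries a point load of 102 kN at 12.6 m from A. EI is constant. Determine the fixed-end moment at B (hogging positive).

Release both end moments; the primary structure is a simply-supported span AB with redundants M_A and M_B.
Simple-span end rotations at A and B under the given loads:
  at A: point load 102 at a = 12.6: Pab(L + b)/(6LEI) = 329.9/EI
  at B: point load 102 at a = 12.6: Pab(L + a)/(6LEI) = 569.8/EI
  θ_A0 = 329.9/EI,  θ_B0 = 569.8/EI
Flexibility coefficients: a unit moment at one end gives L/(3EI) there and L/(6EI) at the far end, so f₁₁ = f₂₂ = 4.667/EI and f₁₂ = f₂₁ = 2.333/EI.
Compatibility — zero rotation at each built-in end:
  4.667 M_A + 2.333 M_B = 329.9
  2.333 M_A + 4.667 M_B = 569.8
Solving the pair gives M_A = 12.85 kN·m and M_B = 115.7 kN·m (hogging).

M_B = 115.7 kN·m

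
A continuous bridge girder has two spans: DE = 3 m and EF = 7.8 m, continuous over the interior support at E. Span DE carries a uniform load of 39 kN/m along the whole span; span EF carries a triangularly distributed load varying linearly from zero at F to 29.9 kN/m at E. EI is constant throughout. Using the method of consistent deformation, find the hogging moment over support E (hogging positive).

Release continuity at E by inserting a hinge; the redundant is the internal moment M_E. The primary structure is two simply-supported spans DE and EF.
End slopes at the hinge E, treating each span as simply supported:
  span DE: UDL 39: wL³/(24EI) = 43.88/EI
  span EF: triangular load, peak 29.9: w₀L³/(45EI) = 315.3/EI
  relative rotation θ_0 = (43.88 + 315.3)/EI = 359.2/EI
A unit hogging moment at E produces rotation L₁/(3EI) + L₂/(3EI) = 3.6/EI.
Slope continuity at E: θ_0 = M_E·3.6/EI, so M_E = 359.2/3.6 = 99.77 kN·m (hogging).

M_E = 99.77 kN·m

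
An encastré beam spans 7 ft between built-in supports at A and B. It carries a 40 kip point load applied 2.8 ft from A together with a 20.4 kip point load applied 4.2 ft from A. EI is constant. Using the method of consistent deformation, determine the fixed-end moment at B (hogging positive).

Take the two fixed-end moments M_A, M_B as redundants; the released structure is the simple span AB.
Simple-span end rotations at A and B under the given loads:
  at A: point load 40 at a = 2.8: Pab(L + b)/(6LEI) = 125.4/EI
  at B: point load 40 at a = 2.8: Pab(L + a)/(6LEI) = 109.8/EI
  at A: point load 20.4 at a = 4.2: Pab(L + b)/(6LEI) = 55.98/EI
  at B: point load 20.4 at a = 4.2: Pab(L + a)/(6LEI) = 63.97/EI
  θ_A0 = 181.4/EI,  θ_B0 = 173.7/EI
Flexibility coefficients: a unit moment at one end gives L/(3EI) there and L/(6EI) at the far end, so f₁₁ = f₂₂ = 2.333/EI and f₁₂ = f₂₁ = 1.167/EI.
Compatibility — zero rotation at each built-in end:
  2.333 M_A + 1.167 M_B = 181.4
  1.167 M_A + 2.333 M_B = 173.7
Solving the pair gives M_A = 54.03 kip·ft and M_B = 47.44 kip·ft (hogging).

M_B = 47.44 kip·ft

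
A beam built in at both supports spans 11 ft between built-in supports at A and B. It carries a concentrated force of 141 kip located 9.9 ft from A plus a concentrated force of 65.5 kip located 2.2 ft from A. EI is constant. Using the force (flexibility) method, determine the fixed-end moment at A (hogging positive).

Release both end moments; the primary structure is a simply-supported span AB with redundants M_A and M_B.
On the primary (simply-supported) span, the end slopes from the loading are:
  at A: point load 141 at a = 9.9: Pab(L + b)/(6LEI) = 281.5/EI
  at B: point load 141 at a = 9.9: Pab(L + a)/(6LEI) = 486.2/EI
  at A: point load 65.5 at a = 2.2: Pab(L + b)/(6LEI) = 380.4/EI
  at B: point load 65.5 at a = 2.2: Pab(L + a)/(6LEI) = 253.6/EI
  θ_A0 = 661.9/EI,  θ_B0 = 739.9/EI
Flexibility coefficients: a unit moment at one end gives L/(3EI) there and L/(6EI) at the far end, so f₁₁ = f₂₂ = 3.667/EI and f₁₂ = f₂₁ = 1.833/EI.
Compatibility — zero rotation at each built-in end:
  3.667 M_A + 1.833 M_B = 661.9
  1.833 M_A + 3.667 M_B = 739.9
Solving the pair gives M_A = 106.2 kip·ft and M_B = 148.7 kip·ft (hogging).

M_A = 106.2 kip·ft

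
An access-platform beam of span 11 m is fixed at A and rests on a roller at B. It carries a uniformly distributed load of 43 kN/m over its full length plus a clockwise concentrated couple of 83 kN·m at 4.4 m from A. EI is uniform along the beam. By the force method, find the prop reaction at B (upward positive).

R_B = 184.6 kN

Take the reaction at B as the redundant and release it; the primary structure is a cantilever fixed at A.
Free-end deflection of the primary structure under the applied loading (downward +):
  UDL 43: wL⁴/(8EI) = 78695/EI
  clockwise couple 83 at a = 4.4: M₀a(2L − a)/(2EI) = 3214/EI
  δ_0 = 81909/EI
Tip deflection under a unit load at B: L³/(3EI) = 443.7/EI.
Compatibility at B: δ_0 − R_B·δ_{BB} = 0, so R_B = 81909/443.7 = 184.6 kN.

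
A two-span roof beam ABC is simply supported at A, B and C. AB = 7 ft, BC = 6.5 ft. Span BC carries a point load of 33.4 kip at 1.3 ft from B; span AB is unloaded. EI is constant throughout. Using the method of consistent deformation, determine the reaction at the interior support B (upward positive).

R_B = 31.19 kip

Release continuity at B by inserting a hinge; the redundant is the internal moment M_B. The primary structure is two simply-supported spans AB and BC.
Rotations at B on the released spans (each span's end-slope, ×1/EI):
  span BC: point load 33.4 at a = 1.3: Pab(L + b)/(6LEI) = 67.74/EI
  relative rotation θ_0 = (0 + 67.74)/EI = 67.74/EI
A unit hogging moment at B produces rotation L₁/(3EI) + L₂/(3EI) = 4.5/EI.
Compatibility: M_B·(L₁+L₂)/(3EI) = θ_0, giving M_B = 15.05 kip·ft (hogging).
Span AB, ΣM about A with M_B applied at B: R_B^{AB}·7 = 0 + 15.05, so R_B^{AB} = 2.15 kip and R_A = 0 − 2.15 = -2.15 kip.
Span BC, ΣM about C: R_B^{BC}·6.5 = 173.7 + 15.05, so R_B^{BC} = 29.04 kip and R_C = 33.4 − 29.04 = 4.364 kip.
R_B = 2.15 + 29.04 = 31.19 kip.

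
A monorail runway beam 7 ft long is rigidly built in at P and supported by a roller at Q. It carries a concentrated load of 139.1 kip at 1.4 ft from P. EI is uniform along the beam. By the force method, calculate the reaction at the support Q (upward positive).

R_Q = 7.79 kip

Choose R_Q as the redundant. The primary structure is the cantilever fixed at P.
Downward deflection at the released point Q due to the loads:
  point load 139.1 at a = 1.4: Pa²(3L − a)/(6EI) = 890.6/EI
Flexibility coefficient — unit upward force at Q: δ_{QQ} = L³/(3EI) = 114.3/EI.
The prop prevents deflection at Q: R_Q = δ_0/δ_{QQ} = 890.6/114.3 = 7.79 kip.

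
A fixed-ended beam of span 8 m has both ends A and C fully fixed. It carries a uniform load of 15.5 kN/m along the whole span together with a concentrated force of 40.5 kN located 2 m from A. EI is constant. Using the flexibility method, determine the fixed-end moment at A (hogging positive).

Take the two fixed-end moments M_A, M_C as redundants; the released structure is the simple span AC.
Simple-span end rotations at A and C under the given loads:
  at A: UDL 15.5: wL³/(24EI) = 330.7/EI
  at C: UDL 15.5: wL³/(24EI) = 330.7/EI
  at A: point load 40.5 at a = 2: Pab(L + b)/(6LEI) = 141.8/EI
  at C: point load 40.5 at a = 2: Pab(L + a)/(6LEI) = 101.2/EI
  θ_A0 = 472.4/EI,  θ_C0 = 431.9/EI
Flexibility coefficients: a unit moment at one end gives L/(3EI) there and L/(6EI) at the far end, so f₁₁ = f₂₂ = 2.667/EI and f₁₂ = f₂₁ = 1.333/EI.
Compatibility — zero rotation at each built-in end:
  2.667 M_A + 1.333 M_C = 472.4
  1.333 M_A + 2.667 M_C = 431.9
Solving the pair gives M_A = 128.2 kN·m and M_C = 97.85 kN·m (hogging).

M_A = 128.2 kN·m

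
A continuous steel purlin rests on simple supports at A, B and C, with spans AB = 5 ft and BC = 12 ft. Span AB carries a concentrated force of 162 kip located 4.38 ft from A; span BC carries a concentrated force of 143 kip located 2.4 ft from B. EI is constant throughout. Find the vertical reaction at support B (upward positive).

Release continuity at B by inserting a hinge; the redundant is the internal moment M_B. The primary structure is two simply-supported spans AB and BC.
End slopes at the hinge B, treating each span as simply supported:
  span AB: point load 162 at a = 4.38: Pab(L + a)/(6LEI) = 137.6/EI
  span BC: point load 143 at a = 2.4: Pab(L + b)/(6LEI) = 988.4/EI
  relative rotation θ_0 = (137.6 + 988.4)/EI = 1126/EI
A unit hogging moment at B produces rotation L₁/(3EI) + L₂/(3EI) = 5.667/EI.
Slope continuity at B: θ_0 = M_B·5.667/EI, so M_B = 1126/5.667 = 198.7 kip·ft (hogging).
Span AB, ΣM about A with M_B applied at B: R_B^{AB}·5 = 709.6 + 198.7, so R_B^{AB} = 181.7 kip and R_A = 162 − 181.7 = -19.65 kip.
Span BC, ΣM about C: R_B^{BC}·12 = 1373 + 198.7, so R_B^{BC} = 131 kip and R_C = 143 − 131 = 12.04 kip.
R_B = 181.7 + 131 = 312.6 kip.

R_B = 312.6 kip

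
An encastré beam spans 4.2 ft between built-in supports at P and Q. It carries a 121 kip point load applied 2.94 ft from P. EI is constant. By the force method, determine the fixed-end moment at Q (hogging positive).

Take the two fixed-end moments M_P, M_Q as redundants; the released structure is the simple span PQ.
Simple-span end rotations at P and Q under the given loads:
  at P: point load 121 at a = 2.94: Pab(L + b)/(6LEI) = 97.12/EI
  at Q: point load 121 at a = 2.94: Pab(L + a)/(6LEI) = 127/EI
  θ_P0 = 97.12/EI,  θ_Q0 = 127/EI
Flexibility coefficients: a unit moment at one end gives L/(3EI) there and L/(6EI) at the far end, so f₁₁ = f₂₂ = 1.4/EI and f₁₂ = f₂₁ = 0.7/EI.
Compatibility — zero rotation at each built-in end:
  1.4 M_P + 0.7 M_Q = 97.12
  0.7 M_P + 1.4 M_Q = 127
Solving the pair gives M_P = 32.02 kip·ft and M_Q = 74.71 kip·ft (hogging).

M_Q = 74.71 kip·ft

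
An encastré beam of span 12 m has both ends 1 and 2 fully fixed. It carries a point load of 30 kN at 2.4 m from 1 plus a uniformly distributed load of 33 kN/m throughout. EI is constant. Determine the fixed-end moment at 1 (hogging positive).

M_1 = 442.1 kN·m

Take the two fixed-end moments M_1, M_2 as redundants; the released structure is the simple span 12.
Simple-span end rotations at 1 and 2 under the given loads:
  at 1: point load 30 at a = 2.4: Pab(L + b)/(6LEI) = 207.4/EI
  at 2: point load 30 at a = 2.4: Pab(L + a)/(6LEI) = 138.2/EI
  at 1: UDL 33: wL³/(24EI) = 2376/EI
  at 2: UDL 33: wL³/(24EI) = 2376/EI
  θ_10 = 2583/EI,  θ_20 = 2514/EI
Flexibility coefficients: a unit moment at one end gives L/(3EI) there and L/(6EI) at the far end, so f₁₁ = f₂₂ = 4/EI and f₁₂ = f₂₁ = 2/EI.
Compatibility — zero rotation at each built-in end:
  4 M_1 + 2 M_2 = 2583
  2 M_1 + 4 M_2 = 2514
Solving the pair gives M_1 = 442.1 kN·m and M_2 = 407.5 kN·m (hogging).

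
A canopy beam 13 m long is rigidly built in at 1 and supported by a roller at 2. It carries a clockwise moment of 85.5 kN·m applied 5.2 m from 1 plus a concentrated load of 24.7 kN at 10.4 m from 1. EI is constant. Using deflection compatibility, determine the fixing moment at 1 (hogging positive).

M_1 = 34.25 kN·m

Release the roller at 2. Primary structure: cantilever fixed at 1.
Downward deflection at the released point 2 due to the loads:
  clockwise couple 85.5 at a = 5.2: M₀a(2L − a)/(2EI) = 4624/EI
  point load 24.7 at a = 10.4: Pa²(3L − a)/(6EI) = 12734/EI
  δ_0 = 17358/EI
Tip deflection under a unit load at 2: L³/(3EI) = 732.3/EI.
The prop prevents deflection at 2: R_2 = δ_0/δ_{22} = 17358/732.3 = 23.7 kN.
Moment equilibrium about 1: M_1 = Σ(load moments about 1) − R_2·L = 342.4 − 23.7×13 = 34.25 kN·m.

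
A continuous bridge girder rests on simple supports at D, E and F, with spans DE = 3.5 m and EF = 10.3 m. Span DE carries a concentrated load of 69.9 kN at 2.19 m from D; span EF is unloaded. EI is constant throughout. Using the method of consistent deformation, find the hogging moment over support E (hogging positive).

M_E = 11.81 kN·m

Release continuity at E by inserting a hinge; the redundant is the internal moment M_E. The primary structure is two simply-supported spans DE and EF.
Discontinuity in slope at E on the released structure — sum the simple-span end rotations:
  span DE: point load 69.9 at a = 2.19: Pab(L + a)/(6LEI) = 54.34/EI
  relative rotation θ_0 = (54.34 + 0)/EI = 54.34/EI
A unit hogging moment at E produces rotation L₁/(3EI) + L₂/(3EI) = 4.6/EI.
Compatibility: M_E·(L₁+L₂)/(3EI) = θ_0, giving M_E = 11.81 kN·m (hogging).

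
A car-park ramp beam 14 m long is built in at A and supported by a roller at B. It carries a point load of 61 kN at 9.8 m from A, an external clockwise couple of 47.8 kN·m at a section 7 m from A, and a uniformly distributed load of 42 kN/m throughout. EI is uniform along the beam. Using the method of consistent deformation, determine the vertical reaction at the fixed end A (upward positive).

Choose R_B as the redundant. The primary structure is the cantilever fixed at A.
Free-end deflection of the primary structure under the applied loading (downward +):
  point load 61 at a = 9.8: Pa²(3L − a)/(6EI) = 31440/EI
  clockwise couple 47.8 at a = 7: M₀a(2L − a)/(2EI) = 3513/EI
  UDL 42: wL⁴/(8EI) = 201684/EI
  δ_0 = 236638/EI
Tip deflection under a unit load at B: L³/(3EI) = 914.7/EI.
Compatibility at B: δ_0 − R_B·δ_{BB} = 0, so R_B = 236638/914.7 = 258.7 kN.
Vertical equilibrium: R_A = ΣP − R_B = 649 − 258.7 = 390.3 kN.

R_A = 390.3 kN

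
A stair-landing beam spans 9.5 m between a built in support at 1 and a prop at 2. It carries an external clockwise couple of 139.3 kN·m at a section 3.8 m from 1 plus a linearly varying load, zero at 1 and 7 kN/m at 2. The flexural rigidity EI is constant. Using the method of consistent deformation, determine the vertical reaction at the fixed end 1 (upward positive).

R_1 = 0.8859 kN

Remove the prop at 2; the released (primary) structure is a cantilever built in at 1.
Free-end deflection of the primary structure under the applied loading (downward +):
  clockwise couple 139.3 at a = 3.8: M₀a(2L − a)/(2EI) = 4023/EI
  triangular load, peak 7 at the free end: 11w₀L⁴/(120EI) = 5226/EI
  δ_0 = 9249/EI
Flexibility coefficient — unit upward force at 2: δ_{22} = L³/(3EI) = 285.8/EI.
The prop prevents deflection at 2: R_2 = δ_0/δ_{22} = 9249/285.8 = 32.36 kN.
Vertical equilibrium: R_1 = ΣP − R_2 = 33.25 − 32.36 = 0.8859 kN.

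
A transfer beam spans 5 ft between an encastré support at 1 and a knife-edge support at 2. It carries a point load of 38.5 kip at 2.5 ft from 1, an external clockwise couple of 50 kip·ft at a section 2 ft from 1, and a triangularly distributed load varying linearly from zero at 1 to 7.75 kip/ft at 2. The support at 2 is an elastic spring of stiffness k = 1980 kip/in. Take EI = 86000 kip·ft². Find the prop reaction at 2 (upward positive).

Choose R_2 as the redundant. The primary structure is the cantilever fixed at 1.
Deflection at 2 on the released cantilever, summing each load's contribution:
  point load 38.5 at a = 2.5: Pa²(3L − a)/(6EI) = 501.3/EI
  clockwise couple 50 at a = 2: M₀a(2L − a)/(2EI) = 400/EI
  triangular load, peak 7.75 at the free end: 11w₀L⁴/(120EI) = 444/EI
  δ_0 = 1345/EI
Flexibility coefficient — unit upward force at 2: δ_{22} = L³/(3EI) = 41.67/EI.
With EI = 86000 kip·ft²: δ_0 = 0.015643 ft and δ_{22} = 0.000484 ft/kip.
Compatibility — the spring shortens by R_2/k under the reaction it provides: δ_0 − R_2·δ_{22} = R_2/k. With 1/k = 1/(1980×12) ft/kip = 0.000042 ft/kip, R_2 = δ_0 / (δ_{22} + 1/k) = 0.015643 / (0.000484 + 0.000042) = 29.71 kip.

R_2 = 29.71 kip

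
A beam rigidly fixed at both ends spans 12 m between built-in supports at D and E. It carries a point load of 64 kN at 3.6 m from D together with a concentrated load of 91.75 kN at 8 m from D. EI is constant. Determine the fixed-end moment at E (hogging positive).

M_E = 211.5 kN·m

Take the two fixed-end moments M_D, M_E as redundants; the released structure is the simple span DE.
End rotations of the released simple span under the applied load (×1/EI):
  at D: point load 64 at a = 3.6: Pab(L + b)/(6LEI) = 548.4/EI
  at E: point load 64 at a = 3.6: Pab(L + a)/(6LEI) = 419.3/EI
  at D: point load 91.75 at a = 8: Pab(L + b)/(6LEI) = 652.4/EI
  at E: point load 91.75 at a = 8: Pab(L + a)/(6LEI) = 815.6/EI
  θ_D0 = 1201/EI,  θ_E0 = 1235/EI
Flexibility coefficients: a unit moment at one end gives L/(3EI) there and L/(6EI) at the far end, so f₁₁ = f₂₂ = 4/EI and f₁₂ = f₂₁ = 2/EI.
Compatibility — zero rotation at each built-in end:
  4 M_D + 2 M_E = 1201
  2 M_D + 4 M_E = 1235
Solving the pair gives M_D = 194.5 kN·m and M_E = 211.5 kN·m (hogging).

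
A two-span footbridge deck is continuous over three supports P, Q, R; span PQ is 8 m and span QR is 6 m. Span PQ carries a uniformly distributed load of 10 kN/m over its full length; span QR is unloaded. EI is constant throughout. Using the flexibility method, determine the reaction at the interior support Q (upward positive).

R_Q = 53.33 kN

Insert a hinge at Q; M_Q is the redundant, and each span becomes simply supported.
Rotations at Q on the released spans (each span's end-slope, ×1/EI):
  span PQ: UDL 10: wL³/(24EI) = 213.3/EI
  relative rotation θ_0 = (213.3 + 0)/EI = 213.3/EI
A unit hogging moment at Q produces rotation L₁/(3EI) + L₂/(3EI) = 4.667/EI.
Slope continuity at Q: θ_0 = M_Q·4.667/EI, so M_Q = 213.3/4.667 = 45.71 kN·m (hogging).
Span PQ, ΣM about P with M_Q applied at Q: R_Q^{PQ}·8 = 320 + 45.71, so R_Q^{PQ} = 45.71 kN and R_P = 80 − 45.71 = 34.29 kN.
Span QR, ΣM about R: R_Q^{QR}·6 = 0 + 45.71, so R_Q^{QR} = 7.619 kN and R_R = 0 − 7.619 = -7.619 kN.
R_Q = 45.71 + 7.619 = 53.33 kN.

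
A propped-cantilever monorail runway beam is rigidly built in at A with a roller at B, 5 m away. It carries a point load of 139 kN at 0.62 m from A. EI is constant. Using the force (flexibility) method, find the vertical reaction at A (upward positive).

R_A = 135.9 kN

Choose R_B as the redundant. The primary structure is the cantilever fixed at A.
Deflection at B on the released cantilever, summing each load's contribution:
  point load 139 at a = 0.62: Pa²(3L − a)/(6EI) = 128.1/EI
Tip deflection under a unit load at B: L³/(3EI) = 41.67/EI.
The prop prevents deflection at B: R_B = δ_0/δ_{BB} = 128.1/41.67 = 3.073 kN.
Vertical equilibrium: R_A = ΣP − R_B = 139 − 3.073 = 135.9 kN.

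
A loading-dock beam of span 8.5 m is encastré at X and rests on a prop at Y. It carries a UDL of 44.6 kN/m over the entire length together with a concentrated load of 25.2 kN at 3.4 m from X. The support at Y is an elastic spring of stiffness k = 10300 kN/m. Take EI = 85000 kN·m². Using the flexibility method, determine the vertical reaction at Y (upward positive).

Take the reaction at Y as the redundant and release it; the primary structure is a cantilever fixed at X.
Deflection at Y on the released cantilever, summing each load's contribution:
  UDL 44.6: wL⁴/(8EI) = 29102/EI
  point load 25.2 at a = 3.4: Pa²(3L − a)/(6EI) = 1073/EI
  δ_0 = 30175/EI
Tip deflection under a unit load at Y: L³/(3EI) = 204.7/EI.
With EI = 85000 kN·m²: δ_0 = 0.355 m and δ_{YY} = 0.002408 m/kN.
Compatibility — the spring shortens by R_Y/k under the reaction it provides: δ_0 − R_Y·δ_{YY} = R_Y/k. With 1/k = 0.000097 m/kN, R_Y = δ_0 / (δ_{YY} + 1/k) = 0.355 / (0.002408 + 0.000097) = 141.7 kN.

R_Y = 141.7 kN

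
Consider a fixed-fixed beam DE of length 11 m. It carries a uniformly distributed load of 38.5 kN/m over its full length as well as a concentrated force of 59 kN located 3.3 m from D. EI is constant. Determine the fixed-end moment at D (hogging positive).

Take the two fixed-end moments M_D, M_E as redundants; the released structure is the simple span DE.
On the primary (simply-supported) span, the end slopes from the loading are:
  at D: UDL 38.5: wL³/(24EI) = 2135/EI
  at E: UDL 38.5: wL³/(24EI) = 2135/EI
  at D: point load 59 at a = 3.3: Pab(L + b)/(6LEI) = 424.8/EI
  at E: point load 59 at a = 3.3: Pab(L + a)/(6LEI) = 324.8/EI
  θ_D0 = 2560/EI,  θ_E0 = 2460/EI
Flexibility coefficients: a unit moment at one end gives L/(3EI) there and L/(6EI) at the far end, so f₁₁ = f₂₂ = 3.667/EI and f₁₂ = f₂₁ = 1.833/EI.
Compatibility — zero rotation at each built-in end:
  3.667 M_D + 1.833 M_E = 2560
  1.833 M_D + 3.667 M_E = 2460
Solving the pair gives M_D = 483.6 kN·m and M_E = 429.1 kN·m (hogging).

M_D = 483.6 kN·m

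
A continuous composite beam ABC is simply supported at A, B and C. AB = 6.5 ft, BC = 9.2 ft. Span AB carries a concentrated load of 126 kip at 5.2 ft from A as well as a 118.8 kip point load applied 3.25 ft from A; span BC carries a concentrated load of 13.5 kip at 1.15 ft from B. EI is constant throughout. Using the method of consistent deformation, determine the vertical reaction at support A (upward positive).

Take M_B as the redundant. Released structure: two simple spans AB and BC with a hinge at B.
End slopes at the hinge B, treating each span as simply supported:
  span AB: point load 126 at a = 5.2: Pab(L + a)/(6LEI) = 255.5/EI
  span AB: point load 118.8 at a = 3.25: Pab(L + a)/(6LEI) = 313.7/EI
  span BC: point load 13.5 at a = 1.15: Pab(L + b)/(6LEI) = 39.06/EI
  relative rotation θ_0 = (569.2 + 39.06)/EI = 608.3/EI
A unit hogging moment at B produces rotation L₁/(3EI) + L₂/(3EI) = 5.233/EI.
Slope continuity at B: θ_0 = M_B·5.233/EI, so M_B = 608.3/5.233 = 116.2 kip·ft (hogging).
Span AB, ΣM about A with M_B applied at B: R_B^{AB}·6.5 = 1041 + 116.2, so R_B^{AB} = 178.1 kip and R_A = 244.8 − 178.1 = 66.72 kip.

R_A = 66.72 kip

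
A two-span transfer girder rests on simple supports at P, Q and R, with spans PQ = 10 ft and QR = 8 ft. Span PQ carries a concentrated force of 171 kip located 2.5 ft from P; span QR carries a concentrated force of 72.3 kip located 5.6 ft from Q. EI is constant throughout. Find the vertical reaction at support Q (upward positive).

Insert a hinge at Q; M_Q is the redundant, and each span becomes simply supported.
End slopes at the hinge Q, treating each span as simply supported:
  span PQ: point load 171 at a = 2.5: Pab(L + a)/(6LEI) = 668/EI
  span QR: point load 72.3 at a = 5.6: Pab(L + b)/(6LEI) = 210.5/EI
  relative rotation θ_0 = (668 + 210.5)/EI = 878.5/EI
A unit hogging moment at Q produces rotation L₁/(3EI) + L₂/(3EI) = 6/EI.
Slope continuity at Q: θ_0 = M_Q·6/EI, so M_Q = 878.5/6 = 146.4 kip·ft (hogging).
Span PQ, ΣM about P with M_Q applied at Q: R_Q^{PQ}·10 = 427.5 + 146.4, so R_Q^{PQ} = 57.39 kip and R_P = 171 − 57.39 = 113.6 kip.
Span QR, ΣM about R: R_Q^{QR}·8 = 173.5 + 146.4, so R_Q^{QR} = 39.99 kip and R_R = 72.3 − 39.99 = 32.31 kip.
R_Q = 57.39 + 39.99 = 97.38 kip.

R_Q = 97.38 kip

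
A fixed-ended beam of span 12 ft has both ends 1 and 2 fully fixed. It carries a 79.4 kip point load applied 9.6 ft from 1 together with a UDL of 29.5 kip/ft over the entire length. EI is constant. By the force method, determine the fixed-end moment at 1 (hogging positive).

M_1 = 384.5 kip·ft

Release both end moments; the primary structure is a simply-supported span 12 with redundants M_1 and M_2.
Simple-span end rotations at 1 and 2 under the given loads:
  at 1: point load 79.4 at a = 9.6: Pab(L + b)/(6LEI) = 365.9/EI
  at 2: point load 79.4 at a = 9.6: Pab(L + a)/(6LEI) = 548.8/EI
  at 1: UDL 29.5: wL³/(24EI) = 2124/EI
  at 2: UDL 29.5: wL³/(24EI) = 2124/EI
  θ_10 = 2490/EI,  θ_20 = 2673/EI
Flexibility coefficients: a unit moment at one end gives L/(3EI) there and L/(6EI) at the far end, so f₁₁ = f₂₂ = 4/EI and f₁₂ = f₂₁ = 2/EI.
Compatibility — zero rotation at each built-in end:
  4 M_1 + 2 M_2 = 2490
  2 M_1 + 4 M_2 = 2673
Solving the pair gives M_1 = 384.5 kip·ft and M_2 = 476 kip·ft (hogging).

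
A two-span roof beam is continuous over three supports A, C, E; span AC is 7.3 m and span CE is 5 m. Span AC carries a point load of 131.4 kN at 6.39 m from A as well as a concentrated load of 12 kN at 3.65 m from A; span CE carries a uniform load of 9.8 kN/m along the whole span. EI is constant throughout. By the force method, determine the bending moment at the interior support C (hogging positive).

Insert a hinge at C; M_C is the redundant, and each span becomes simply supported.
Discontinuity in slope at C on the released structure — sum the simple-span end rotations:
  span AC: point load 131.4 at a = 6.39: Pab(L + a)/(6LEI) = 238.8/EI
  span AC: point load 12 at a = 3.65: Pab(L + a)/(6LEI) = 39.97/EI
  span CE: UDL 9.8: wL³/(24EI) = 51.04/EI
  relative rotation θ_0 = (278.8 + 51.04)/EI = 329.8/EI
A unit hogging moment at C produces rotation L₁/(3EI) + L₂/(3EI) = 4.1/EI.
Slope continuity at C: θ_0 = M_C·4.1/EI, so M_C = 329.8/4.1 = 80.45 kN·m (hogging).

M_C = 80.45 kN·m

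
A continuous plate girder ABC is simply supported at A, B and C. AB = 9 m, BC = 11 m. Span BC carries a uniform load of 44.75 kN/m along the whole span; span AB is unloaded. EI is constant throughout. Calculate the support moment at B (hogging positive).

M_B = 372.3 kN·m

Take M_B as the redundant. Released structure: two simple spans AB and BC with a hinge at B.
Discontinuity in slope at B on the released structure — sum the simple-span end rotations:
  span BC: UDL 44.75: wL³/(24EI) = 2482/EI
  relative rotation θ_0 = (0 + 2482)/EI = 2482/EI
A unit hogging moment at B produces rotation L₁/(3EI) + L₂/(3EI) = 6.667/EI.
Compatibility: M_B·(L₁+L₂)/(3EI) = θ_0, giving M_B = 372.3 kN·m (hogging).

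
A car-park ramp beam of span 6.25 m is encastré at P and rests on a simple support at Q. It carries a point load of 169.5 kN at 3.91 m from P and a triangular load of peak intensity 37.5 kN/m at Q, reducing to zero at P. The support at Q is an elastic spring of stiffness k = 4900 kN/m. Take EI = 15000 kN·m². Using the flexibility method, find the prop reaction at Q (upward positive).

R_Q = 138 kN

Release the roller at Q. Primary structure: cantilever fixed at P.
Downward deflection at the released point Q due to the loads:
  point load 169.5 at a = 3.91: Pa²(3L − a)/(6EI) = 6409/EI
  triangular load, peak 37.5 at the free end: 11w₀L⁴/(120EI) = 5245/EI
  δ_0 = 11654/EI
Flexibility coefficient — unit upward force at Q: δ_{QQ} = L³/(3EI) = 81.38/EI.
With EI = 15000 kN·m²: δ_0 = 0.77696 m and δ_{QQ} = 0.005425 m/kN.
Compatibility — the spring shortens by R_Q/k under the reaction it provides: δ_0 − R_Q·δ_{QQ} = R_Q/k. With 1/k = 0.000204 m/kN, R_Q = δ_0 / (δ_{QQ} + 1/k) = 0.77696 / (0.005425 + 0.000204) = 138 kN.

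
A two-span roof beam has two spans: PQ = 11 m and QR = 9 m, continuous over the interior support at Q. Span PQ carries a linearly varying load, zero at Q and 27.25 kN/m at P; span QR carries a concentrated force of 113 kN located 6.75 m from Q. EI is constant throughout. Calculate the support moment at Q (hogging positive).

M_Q = 159.4 kN·m

Take M_Q as the redundant. Released structure: two simple spans PQ and QR with a hinge at Q.
Discontinuity in slope at Q on the released structure — sum the simple-span end rotations:
  span PQ: triangular load, peak 27.25: 7w₀L³/(360EI) = 705.2/EI
  span QR: point load 113 at a = 6.75: Pab(L + b)/(6LEI) = 357.5/EI
  relative rotation θ_0 = (705.2 + 357.5)/EI = 1063/EI
A unit hogging moment at Q produces rotation L₁/(3EI) + L₂/(3EI) = 6.667/EI.
Slope continuity at Q: θ_0 = M_Q·6.667/EI, so M_Q = 1063/6.667 = 159.4 kN·m (hogging).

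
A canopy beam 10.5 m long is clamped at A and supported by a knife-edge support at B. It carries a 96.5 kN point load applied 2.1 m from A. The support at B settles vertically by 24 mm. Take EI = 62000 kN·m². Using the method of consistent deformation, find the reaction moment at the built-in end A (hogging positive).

M_A = 186.4 kN·m

Choose R_B as the redundant. The primary structure is the cantilever fixed at A.
Free-end deflection of the primary structure under the applied loading (downward +):
  point load 96.5 at a = 2.1: Pa²(3L − a)/(6EI) = 2085/EI
Flexibility coefficient — unit upward force at B: δ_{BB} = L³/(3EI) = 385.9/EI.
With EI = 62000 kN·m²: δ_0 = 0.033633 m and δ_{BB} = 0.006224 m/kN.
Compatibility — the beam at B must follow the support down by 0.024 m: δ_0 − R_B·δ_{BB} = 0.024, so R_B = (0.033633 − 0.024)/0.006224 = 1.548 kN.
Moment equilibrium about A: M_A = Σ(load moments about A) − R_B·L = 202.7 − 1.548×10.5 = 186.4 kN·m.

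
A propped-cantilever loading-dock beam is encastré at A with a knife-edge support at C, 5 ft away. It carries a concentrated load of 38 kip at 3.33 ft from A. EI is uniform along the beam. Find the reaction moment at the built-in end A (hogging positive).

M_A = 28.19 kip·ft

Choose R_C as the redundant. The primary structure is the cantilever fixed at A.
Free-end deflection of the primary structure under the applied loading (downward +):
  point load 38 at a = 3.33: Pa²(3L − a)/(6EI) = 819.6/EI
Tip deflection under a unit load at C: L³/(3EI) = 41.67/EI.
Compatibility at C: δ_0 − R_C·δ_{CC} = 0, so R_C = 819.6/41.67 = 19.67 kip.
Moment equilibrium about A: M_A = Σ(load moments about A) − R_C·L = 126.5 − 19.67×5 = 28.19 kip·ft.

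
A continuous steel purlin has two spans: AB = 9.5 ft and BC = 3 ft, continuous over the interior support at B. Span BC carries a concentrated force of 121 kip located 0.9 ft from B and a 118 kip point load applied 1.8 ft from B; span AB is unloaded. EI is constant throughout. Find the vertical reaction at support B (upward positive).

Release continuity at B by inserting a hinge; the redundant is the internal moment M_B. The primary structure is two simply-supported spans AB and BC.
End slopes at the hinge B, treating each span as simply supported:
  span BC: point load 121 at a = 0.9: Pab(L + b)/(6LEI) = 64.8/EI
  span BC: point load 118 at a = 1.8: Pab(L + b)/(6LEI) = 59.47/EI
  relative rotation θ_0 = (0 + 124.3)/EI = 124.3/EI
A unit hogging moment at B produces rotation L₁/(3EI) + L₂/(3EI) = 4.167/EI.
Slope continuity at B: θ_0 = M_B·4.167/EI, so M_B = 124.3/4.167 = 29.82 kip·ft (hogging).
Span AB, ΣM about A with M_B applied at B: R_B^{AB}·9.5 = 0 + 29.82, so R_B^{AB} = 3.139 kip and R_A = 0 − 3.139 = -3.139 kip.
Span BC, ΣM about C: R_B^{BC}·3 = 395.7 + 29.82, so R_B^{BC} = 141.8 kip and R_C = 239 − 141.8 = 97.16 kip.
R_B = 3.139 + 141.8 = 145 kip.

R_B = 145 kip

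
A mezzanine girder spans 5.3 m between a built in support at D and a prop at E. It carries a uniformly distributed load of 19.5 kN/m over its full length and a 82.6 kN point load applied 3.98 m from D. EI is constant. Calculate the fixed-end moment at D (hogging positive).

M_D = 119.6 kN·m

Take the reaction at E as the redundant and release it; the primary structure is a cantilever fixed at D.
Downward deflection at the released point E due to the loads:
  UDL 19.5: wL⁴/(8EI) = 1923/EI
  point load 82.6 at a = 3.98: Pa²(3L − a)/(6EI) = 2599/EI
  δ_0 = 4523/EI
Tip deflection under a unit load at E: L³/(3EI) = 49.63/EI.
Compatibility at E: δ_0 − R_E·δ_{EE} = 0, so R_E = 4523/49.63 = 91.14 kN.
Moment equilibrium about D: M_D = Σ(load moments about D) − R_E·L = 602.6 − 91.14×5.3 = 119.6 kN·m.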